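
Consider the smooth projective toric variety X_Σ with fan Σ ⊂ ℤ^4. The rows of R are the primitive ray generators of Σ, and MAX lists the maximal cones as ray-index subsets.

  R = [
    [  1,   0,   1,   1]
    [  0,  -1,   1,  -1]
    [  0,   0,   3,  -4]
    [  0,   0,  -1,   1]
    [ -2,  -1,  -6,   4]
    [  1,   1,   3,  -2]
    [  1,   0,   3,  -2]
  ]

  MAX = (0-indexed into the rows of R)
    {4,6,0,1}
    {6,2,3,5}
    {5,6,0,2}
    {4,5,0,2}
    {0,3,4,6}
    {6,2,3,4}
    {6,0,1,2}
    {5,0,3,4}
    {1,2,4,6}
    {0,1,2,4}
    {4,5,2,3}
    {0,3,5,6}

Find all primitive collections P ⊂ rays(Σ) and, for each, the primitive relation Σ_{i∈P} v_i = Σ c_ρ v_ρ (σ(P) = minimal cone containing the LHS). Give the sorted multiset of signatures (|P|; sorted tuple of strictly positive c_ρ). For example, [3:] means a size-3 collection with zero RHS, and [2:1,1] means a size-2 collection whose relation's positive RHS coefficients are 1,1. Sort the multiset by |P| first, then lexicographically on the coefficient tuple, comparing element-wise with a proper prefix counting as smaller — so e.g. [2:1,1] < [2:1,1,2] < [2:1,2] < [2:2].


|primitive collections| = 5. Relations:

  {1,5}:  v_{1} + v_{5} = v_{0} + v_{2} — sig = [2:1,1]
  {1,3}:  v_{1} + v_{3} = v_{4} + 2·v_{6} — sig = [2:1,2]
  {4,5,6}:  v_{4} + v_{5} + v_{6} = 0 — sig = [3:]
  {0,2,3}:  v_{0} + v_{2} + v_{3} = v_{6} — sig = [3:1]
  {0,2,4,6}:  v_{0} + v_{2} + v_{4} + v_{6} = v_{1} — sig = [4:1]

so the primitive-relation signature multiset is
    [2:1,1]
    [2:1,2]
    [3:]
    [3:1]
    [4:1]


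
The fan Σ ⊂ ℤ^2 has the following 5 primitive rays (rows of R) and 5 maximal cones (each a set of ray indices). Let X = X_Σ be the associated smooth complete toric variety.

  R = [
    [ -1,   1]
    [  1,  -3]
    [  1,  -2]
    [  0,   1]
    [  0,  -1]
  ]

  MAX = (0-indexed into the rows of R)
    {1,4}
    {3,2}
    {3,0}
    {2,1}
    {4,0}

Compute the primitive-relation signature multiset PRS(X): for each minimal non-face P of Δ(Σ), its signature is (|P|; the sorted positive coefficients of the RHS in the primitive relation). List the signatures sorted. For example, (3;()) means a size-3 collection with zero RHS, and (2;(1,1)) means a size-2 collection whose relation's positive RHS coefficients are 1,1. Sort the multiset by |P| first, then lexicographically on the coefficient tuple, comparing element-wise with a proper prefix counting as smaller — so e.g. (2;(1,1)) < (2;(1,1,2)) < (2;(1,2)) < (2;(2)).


5 minimal non-faces of Δ(Σ) (on 5 rays):

  P={3,4}:  v_{3} + v_{4} = 0 ; sig = (2;())
  P={0,2}:  v_{0} + v_{2} = v_{4} ; sig = (2;(1))
  P={1,3}:  v_{1} + v_{3} = v_{2} ; sig = (2;(1))
  P={2,4}:  v_{2} + v_{4} = v_{1} ; sig = (2;(1))
  P={0,1}:  v_{0} + v_{1} = 2·v_{4} ; sig = (2;(2))

Hence PRS(X_Σ) =
[(2;()), (2;(1)), (2;(1)), (2;(1)), (2;(2))]


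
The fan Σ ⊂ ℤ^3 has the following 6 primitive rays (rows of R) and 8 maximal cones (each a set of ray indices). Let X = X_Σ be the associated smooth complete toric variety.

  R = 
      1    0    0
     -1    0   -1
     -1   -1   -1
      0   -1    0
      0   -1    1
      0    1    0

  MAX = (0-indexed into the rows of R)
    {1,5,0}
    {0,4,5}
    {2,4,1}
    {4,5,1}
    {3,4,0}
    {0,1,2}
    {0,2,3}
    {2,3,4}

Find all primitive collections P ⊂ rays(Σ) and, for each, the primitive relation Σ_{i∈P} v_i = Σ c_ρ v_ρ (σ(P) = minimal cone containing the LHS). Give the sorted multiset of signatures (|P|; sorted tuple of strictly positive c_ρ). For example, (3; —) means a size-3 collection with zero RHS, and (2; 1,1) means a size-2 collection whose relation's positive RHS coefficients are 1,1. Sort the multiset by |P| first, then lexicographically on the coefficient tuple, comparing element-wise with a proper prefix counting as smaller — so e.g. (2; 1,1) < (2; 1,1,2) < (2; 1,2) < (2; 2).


5 minimal non-faces of Δ(Σ) (on 6 rays):

  • {3,5}:  v_{3} + v_{5} = 0 ; sig = (2; —)
  • {1,3}:  v_{1} + v_{3} = v_{2} ; sig = (2; 1)
  • {2,5}:  v_{2} + v_{5} = v_{1} ; sig = (2; 1)
  • {0,1,4}:  v_{0} + v_{1} + v_{4} = v_{3} ; sig = (3; 1)
  • {0,2,4}:  v_{0} + v_{2} + v_{4} = 2·v_{3} ; sig = (3; 2)

so the primitive-relation signature multiset is
[(2; —), (2; 1), (2; 1), (3; 1), (3; 2)]


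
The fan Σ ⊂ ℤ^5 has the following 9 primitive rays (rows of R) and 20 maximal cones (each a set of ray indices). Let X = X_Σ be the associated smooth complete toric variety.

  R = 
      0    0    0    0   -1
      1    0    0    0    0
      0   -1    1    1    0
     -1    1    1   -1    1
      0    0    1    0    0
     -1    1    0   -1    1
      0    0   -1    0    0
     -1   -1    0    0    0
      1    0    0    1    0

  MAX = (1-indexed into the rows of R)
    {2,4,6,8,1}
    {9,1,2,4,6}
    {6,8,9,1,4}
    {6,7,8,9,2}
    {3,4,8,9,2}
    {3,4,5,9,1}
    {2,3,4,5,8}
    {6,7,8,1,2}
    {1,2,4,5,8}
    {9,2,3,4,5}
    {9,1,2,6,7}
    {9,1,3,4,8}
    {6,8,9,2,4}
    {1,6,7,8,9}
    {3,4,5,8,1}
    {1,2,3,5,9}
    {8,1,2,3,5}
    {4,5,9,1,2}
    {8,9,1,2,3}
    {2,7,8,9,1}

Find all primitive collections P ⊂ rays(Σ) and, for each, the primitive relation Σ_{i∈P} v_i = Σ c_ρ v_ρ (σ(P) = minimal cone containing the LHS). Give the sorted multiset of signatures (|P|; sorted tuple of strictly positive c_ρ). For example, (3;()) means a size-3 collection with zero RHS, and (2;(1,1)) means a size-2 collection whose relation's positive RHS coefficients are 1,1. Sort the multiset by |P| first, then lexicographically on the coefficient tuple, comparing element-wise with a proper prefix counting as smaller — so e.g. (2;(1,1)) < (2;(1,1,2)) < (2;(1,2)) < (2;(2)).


The 9 primitive collections of Σ (r=9, n=5):

  P={5,7}:  v_{5} + v_{7} = 0  →  sig = (2;())
  P={4,7}:  v_{4} + v_{7} = v_{6}  →  sig = (2;(1))
  P={5,6}:  v_{5} + v_{6} = v_{4}  →  sig = (2;(1))
  P={3,7}:  v_{3} + v_{7} = v_{8} + v_{9}  →  sig = (2;(1,1))
  P={3,6}:  v_{3} + v_{6} = v_{4} + v_{8} + v_{9}  →  sig = (2;(1,1,1))
  P={5,8,9}:  v_{5} + v_{8} + v_{9} = v_{3}  →  sig = (3;(1))
  P={1,2,3,4}:  v_{1} + v_{2} + v_{3} + v_{4} = 2·v_{5}  →  sig = (4;(2))
  P={1,2,6,8,9}:  v_{1} + v_{2} + v_{6} + v_{8} + v_{9} = 0  →  sig = (5;())
  P={1,2,4,8,9}:  v_{1} + v_{2} + v_{4} + v_{8} + v_{9} = v_{5}  →  sig = (5;(1))

Sorted signature multiset PRS(X):
    (2;())
    (2;(1))
    (2;(1))
    (2;(1,1))
    (2;(1,1,1))
    (3;(1))
    (4;(2))
    (5;())
    (5;(1))


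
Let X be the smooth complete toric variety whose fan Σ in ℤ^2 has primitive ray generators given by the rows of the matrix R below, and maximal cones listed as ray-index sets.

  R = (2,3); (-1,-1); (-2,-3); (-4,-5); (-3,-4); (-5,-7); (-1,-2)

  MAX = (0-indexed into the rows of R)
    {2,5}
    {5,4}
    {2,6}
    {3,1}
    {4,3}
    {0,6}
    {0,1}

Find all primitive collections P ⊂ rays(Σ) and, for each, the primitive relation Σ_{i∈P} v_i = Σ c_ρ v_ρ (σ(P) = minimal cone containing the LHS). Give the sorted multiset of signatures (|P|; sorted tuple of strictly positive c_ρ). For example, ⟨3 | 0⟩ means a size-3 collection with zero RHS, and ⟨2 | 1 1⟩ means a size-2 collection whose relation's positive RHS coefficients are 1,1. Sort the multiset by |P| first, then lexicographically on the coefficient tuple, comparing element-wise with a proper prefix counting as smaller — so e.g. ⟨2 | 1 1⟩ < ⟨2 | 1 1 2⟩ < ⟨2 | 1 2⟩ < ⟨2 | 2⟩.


|primitive collections| = 14. Relations:

  P={0,2}:  v_{0} + v_{2} = 0  ⟹  sig = ⟨2 | 0⟩
  P={0,4}:  v_{0} + v_{4} = v_{1}  ⟹  sig = ⟨2 | 1⟩
  P={0,5}:  v_{0} + v_{5} = v_{4}  ⟹  sig = ⟨2 | 1⟩
  P={1,2}:  v_{1} + v_{2} = v_{4}  ⟹  sig = ⟨2 | 1⟩
  P={1,4}:  v_{1} + v_{4} = v_{3}  ⟹  sig = ⟨2 | 1⟩
  P={1,6}:  v_{1} + v_{6} = v_{2}  ⟹  sig = ⟨2 | 1⟩
  P={2,4}:  v_{2} + v_{4} = v_{5}  ⟹  sig = ⟨2 | 1⟩
  P={3,6}:  v_{3} + v_{6} = v_{5}  ⟹  sig = ⟨2 | 1⟩
  P={0,3}:  v_{0} + v_{3} = 2·v_{1}  ⟹  sig = ⟨2 | 2⟩
  P={1,5}:  v_{1} + v_{5} = 2·v_{4}  ⟹  sig = ⟨2 | 2⟩
  P={2,3}:  v_{2} + v_{3} = 2·v_{4}  ⟹  sig = ⟨2 | 2⟩
  P={4,6}:  v_{4} + v_{6} = 2·v_{2}  ⟹  sig = ⟨2 | 2⟩
  P={3,5}:  v_{3} + v_{5} = 3·v_{4}  ⟹  sig = ⟨2 | 3⟩
  P={5,6}:  v_{5} + v_{6} = 3·v_{2}  ⟹  sig = ⟨2 | 3⟩

Signatures (|P|; sorted positive RHS coefficients), sorted:
{ ⟨2 | 0⟩,  ⟨2 | 1⟩ ×7,  ⟨2 | 2⟩ ×4,  ⟨2 | 3⟩ ×2 }


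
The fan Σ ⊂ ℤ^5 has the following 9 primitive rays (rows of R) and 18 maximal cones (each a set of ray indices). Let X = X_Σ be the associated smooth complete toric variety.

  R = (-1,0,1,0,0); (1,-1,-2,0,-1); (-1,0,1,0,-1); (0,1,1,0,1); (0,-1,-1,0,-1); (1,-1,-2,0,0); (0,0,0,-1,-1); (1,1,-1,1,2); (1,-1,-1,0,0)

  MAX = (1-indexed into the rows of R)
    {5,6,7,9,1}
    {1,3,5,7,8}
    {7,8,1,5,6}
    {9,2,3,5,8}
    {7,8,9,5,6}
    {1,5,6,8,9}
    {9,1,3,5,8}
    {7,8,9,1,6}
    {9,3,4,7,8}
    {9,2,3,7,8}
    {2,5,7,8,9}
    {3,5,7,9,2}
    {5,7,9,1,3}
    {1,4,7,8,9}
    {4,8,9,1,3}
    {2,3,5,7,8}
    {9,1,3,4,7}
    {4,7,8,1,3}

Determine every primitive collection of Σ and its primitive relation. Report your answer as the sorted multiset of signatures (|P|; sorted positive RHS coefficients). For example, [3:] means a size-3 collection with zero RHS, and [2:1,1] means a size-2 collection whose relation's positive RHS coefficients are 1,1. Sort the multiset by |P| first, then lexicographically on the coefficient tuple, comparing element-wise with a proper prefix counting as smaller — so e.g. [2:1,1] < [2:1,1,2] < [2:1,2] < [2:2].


Primitive collections (9):

  P={4,5}:  v_{4} + v_{5} = 0  ⇒ sig = [2:]
  P={1,2}:  v_{1} + v_{2} = v_{5}  ⇒ sig = [2:1]
  P={3,6}:  v_{3} + v_{6} = v_{5}  ⇒ sig = [2:1]
  P={2,4}:  v_{2} + v_{4} = v_{3} + v_{7} + v_{8} + v_{9}  ⇒ sig = [2:1,1,1,1]
  P={4,6}:  v_{4} + v_{6} = v_{1} + v_{7} + v_{8} + v_{9}  ⇒ sig = [2:1,1,1,1]
  P={2,6}:  v_{2} + v_{6} = 2·v_{5} + v_{7} + v_{8} + v_{9}  ⇒ sig = [2:1,1,1,2]
  P={1,3,7,8,9}:  v_{1} + v_{3} + v_{7} + v_{8} + v_{9} = 0  ⇒ sig = [5:]
  P={1,5,7,8,9}:  v_{1} + v_{5} + v_{7} + v_{8} + v_{9} = v_{6}  ⇒ sig = [5:1]
  P={3,5,7,8,9}:  v_{3} + v_{5} + v_{7} + v_{8} + v_{9} = v_{2}  ⇒ sig = [5:1]

Sorted signature multiset PRS(X):
    |P|=2: 6 collections, coeffs (), (1), (1), (1,1,1,1), (1,1,1,1), (1,1,1,2)
    |P|=5: 3 collections, coeffs (), (1), (1)


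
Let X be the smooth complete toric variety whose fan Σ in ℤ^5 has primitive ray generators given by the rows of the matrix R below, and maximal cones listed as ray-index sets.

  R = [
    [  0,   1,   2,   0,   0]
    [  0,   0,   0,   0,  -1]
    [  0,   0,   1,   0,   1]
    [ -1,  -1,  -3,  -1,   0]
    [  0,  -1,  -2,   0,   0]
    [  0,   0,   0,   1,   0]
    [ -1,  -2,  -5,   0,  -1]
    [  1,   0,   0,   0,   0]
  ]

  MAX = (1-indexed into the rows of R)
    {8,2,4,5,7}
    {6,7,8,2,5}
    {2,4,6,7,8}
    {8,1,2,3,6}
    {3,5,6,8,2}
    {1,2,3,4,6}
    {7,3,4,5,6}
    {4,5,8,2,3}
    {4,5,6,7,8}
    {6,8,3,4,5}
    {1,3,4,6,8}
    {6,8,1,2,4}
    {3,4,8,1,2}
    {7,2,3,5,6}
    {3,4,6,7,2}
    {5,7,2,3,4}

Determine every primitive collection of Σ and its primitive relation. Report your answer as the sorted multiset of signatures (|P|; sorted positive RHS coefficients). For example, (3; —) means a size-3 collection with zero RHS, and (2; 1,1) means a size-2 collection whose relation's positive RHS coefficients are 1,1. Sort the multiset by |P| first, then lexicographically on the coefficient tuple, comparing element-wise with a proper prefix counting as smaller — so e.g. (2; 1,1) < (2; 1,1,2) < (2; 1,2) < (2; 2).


5 minimal non-faces of Δ(Σ) (on 8 rays):

  P = {1,5}:  v_{1} + v_{5} = 0  ⟹  sig = (2; —)
  P = {1,7}:  v_{1} + v_{7} = v_{2} + v_{4} + v_{6}  ⟹  sig = (2; 1,1,1)
  P = {3,7,8}:  v_{3} + v_{7} + v_{8} = 2·v_{5}  ⟹  sig = (3; 2)
  P = {2,4,5,6}:  v_{2} + v_{4} + v_{5} + v_{6} = v_{7}  ⟹  sig = (4; 1)
  P = {2,3,4,6,8}:  v_{2} + v_{3} + v_{4} + v_{6} + v_{8} = v_{5}  ⟹  sig = (5; 1)

Sorted signature multiset PRS(X):
[(2; —), (2; 1,1,1), (3; 2), (4; 1), (5; 1)]


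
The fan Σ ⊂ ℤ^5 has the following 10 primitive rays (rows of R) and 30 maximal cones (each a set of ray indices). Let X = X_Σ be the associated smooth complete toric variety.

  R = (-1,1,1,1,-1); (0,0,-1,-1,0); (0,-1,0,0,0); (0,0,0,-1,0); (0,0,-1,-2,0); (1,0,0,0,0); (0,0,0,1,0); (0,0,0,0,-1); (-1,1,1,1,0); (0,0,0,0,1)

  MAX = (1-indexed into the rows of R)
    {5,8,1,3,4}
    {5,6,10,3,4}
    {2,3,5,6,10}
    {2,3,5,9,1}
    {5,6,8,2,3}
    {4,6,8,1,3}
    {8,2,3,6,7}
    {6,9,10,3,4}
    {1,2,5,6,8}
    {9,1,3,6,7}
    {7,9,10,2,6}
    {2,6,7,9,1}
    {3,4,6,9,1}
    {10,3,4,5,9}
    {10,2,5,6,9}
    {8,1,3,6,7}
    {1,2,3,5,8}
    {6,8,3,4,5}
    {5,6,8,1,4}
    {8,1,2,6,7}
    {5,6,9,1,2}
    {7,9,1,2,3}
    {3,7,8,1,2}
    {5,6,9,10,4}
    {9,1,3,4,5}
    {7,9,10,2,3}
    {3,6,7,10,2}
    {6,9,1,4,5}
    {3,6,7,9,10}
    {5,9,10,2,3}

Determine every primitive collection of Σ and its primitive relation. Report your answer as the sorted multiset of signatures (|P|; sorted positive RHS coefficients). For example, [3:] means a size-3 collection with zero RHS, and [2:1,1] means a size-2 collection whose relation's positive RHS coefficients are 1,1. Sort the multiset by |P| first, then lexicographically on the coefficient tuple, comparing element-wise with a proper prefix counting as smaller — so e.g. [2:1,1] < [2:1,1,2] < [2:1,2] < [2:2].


Minimal non-faces — 10 found among 10 rays, 30 max cones:

  P={4,7}:  v_{4} + v_{7} = 0  so sig = [2:]
  P={8,10}:  v_{8} + v_{10} = 0  so sig = [2:]
  P={1,10}:  v_{1} + v_{10} = v_{9}  so sig = [2:1]
  P={2,4}:  v_{2} + v_{4} = v_{5}  so sig = [2:1]
  P={5,7}:  v_{5} + v_{7} = v_{2}  so sig = [2:1]
  P={8,9}:  v_{8} + v_{9} = v_{1}  so sig = [2:1]
  P={2,3,6,9}:  v_{2} + v_{3} + v_{6} + v_{9} = 0  so sig = [4:]
  P={1,2,3,6}:  v_{1} + v_{2} + v_{3} + v_{6} = v_{8}  so sig = [4:1]
  P={3,5,6,9}:  v_{3} + v_{5} + v_{6} + v_{9} = v_{4}  so sig = [4:1]
  P={1,3,5,6}:  v_{1} + v_{3} + v_{5} + v_{6} = v_{4} + v_{8}  so sig = [4:1,1]

Signatures (|P|; sorted positive RHS coefficients), sorted:
    [2:]
    [2:]
    [2:1]
    [2:1]
    [2:1]
    [2:1]
    [4:]
    [4:1]
    [4:1]
    [4:1,1]


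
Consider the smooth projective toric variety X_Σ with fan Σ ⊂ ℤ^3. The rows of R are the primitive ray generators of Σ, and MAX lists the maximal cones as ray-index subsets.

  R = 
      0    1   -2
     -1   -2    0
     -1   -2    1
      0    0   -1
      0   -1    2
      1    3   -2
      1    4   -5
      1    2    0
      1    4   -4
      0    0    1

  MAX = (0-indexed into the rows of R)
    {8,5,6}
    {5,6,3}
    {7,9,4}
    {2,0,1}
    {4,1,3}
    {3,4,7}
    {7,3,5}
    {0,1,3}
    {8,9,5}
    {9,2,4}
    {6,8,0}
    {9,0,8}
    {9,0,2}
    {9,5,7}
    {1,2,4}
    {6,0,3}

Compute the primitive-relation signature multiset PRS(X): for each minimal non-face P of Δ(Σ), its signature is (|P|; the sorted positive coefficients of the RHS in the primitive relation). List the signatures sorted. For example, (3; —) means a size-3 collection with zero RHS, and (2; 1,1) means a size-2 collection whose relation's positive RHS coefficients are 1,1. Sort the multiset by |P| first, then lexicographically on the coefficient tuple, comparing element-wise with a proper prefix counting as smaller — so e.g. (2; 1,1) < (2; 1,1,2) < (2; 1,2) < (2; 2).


The 21 primitive collections of Σ (r=10, n=3):

  {0,4}:  v_{0} + v_{4} = 0  ⟹  sig = (2; —)
  {1,7}:  v_{1} + v_{7} = 0  ⟹  sig = (2; —)
  {3,9}:  v_{3} + v_{9} = 0  ⟹  sig = (2; —)
  {0,5}:  v_{0} + v_{5} = v_{8}  ⟹  sig = (2; 1)
  {0,7}:  v_{0} + v_{7} = v_{5}  ⟹  sig = (2; 1)
  {1,5}:  v_{1} + v_{5} = v_{0}  ⟹  sig = (2; 1)
  {1,9}:  v_{1} + v_{9} = v_{2}  ⟹  sig = (2; 1)
  {2,3}:  v_{2} + v_{3} = v_{1}  ⟹  sig = (2; 1)
  {2,7}:  v_{2} + v_{7} = v_{9}  ⟹  sig = (2; 1)
  {3,8}:  v_{3} + v_{8} = v_{6}  ⟹  sig = (2; 1)
  {4,5}:  v_{4} + v_{5} = v_{7}  ⟹  sig = (2; 1)
  {4,8}:  v_{4} + v_{8} = v_{5}  ⟹  sig = (2; 1)
  {6,9}:  v_{6} + v_{9} = v_{8}  ⟹  sig = (2; 1)
  {2,5}:  v_{2} + v_{5} = v_{0} + v_{9}  ⟹  sig = (2; 1,1)
  {4,6}:  v_{4} + v_{6} = v_{3} + v_{5}  ⟹  sig = (2; 1,1)
  {1,6}:  v_{1} + v_{6} = 2·v_{0} + v_{3}  ⟹  sig = (2; 1,2)
  {2,8}:  v_{2} + v_{8} = 2·v_{0} + v_{9}  ⟹  sig = (2; 1,2)
  {6,7}:  v_{6} + v_{7} = v_{3} + 2·v_{5}  ⟹  sig = (2; 1,2)
  {1,8}:  v_{1} + v_{8} = 2·v_{0}  ⟹  sig = (2; 2)
  {2,6}:  v_{2} + v_{6} = 2·v_{0}  ⟹  sig = (2; 2)
  {7,8}:  v_{7} + v_{8} = 2·v_{5}  ⟹  sig = (2; 2)

Sorted signature multiset PRS(X):
    |P|=2: 21 collections, coeffs (), (), (), (1), (1), (1), (1), (1), (1), (1), (1), (1), (1), (1,1), (1,1), (1,2), (1,2), (1,2), (2), (2), (2)


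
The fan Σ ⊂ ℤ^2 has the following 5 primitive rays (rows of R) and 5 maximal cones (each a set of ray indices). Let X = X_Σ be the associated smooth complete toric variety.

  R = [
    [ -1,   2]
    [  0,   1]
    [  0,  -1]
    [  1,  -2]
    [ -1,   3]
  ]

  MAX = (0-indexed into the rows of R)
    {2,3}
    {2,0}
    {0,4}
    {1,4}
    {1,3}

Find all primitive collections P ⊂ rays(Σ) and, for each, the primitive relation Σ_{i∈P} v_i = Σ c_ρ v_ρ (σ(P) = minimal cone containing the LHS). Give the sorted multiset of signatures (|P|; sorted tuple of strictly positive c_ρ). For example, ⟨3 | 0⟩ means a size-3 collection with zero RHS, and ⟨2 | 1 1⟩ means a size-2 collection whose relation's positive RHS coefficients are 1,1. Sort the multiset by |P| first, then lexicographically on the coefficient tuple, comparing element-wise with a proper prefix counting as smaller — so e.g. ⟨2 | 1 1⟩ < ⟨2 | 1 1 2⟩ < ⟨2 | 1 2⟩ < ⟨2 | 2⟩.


Minimal non-faces — 5 found among 5 rays, 5 max cones:

  {0,3}:  v_{0} + v_{3} = 0 — sig = ⟨2 | 0⟩
  {1,2}:  v_{1} + v_{2} = 0 — sig = ⟨2 | 0⟩
  {0,1}:  v_{0} + v_{1} = v_{4} — sig = ⟨2 | 1⟩
  {2,4}:  v_{2} + v_{4} = v_{0} — sig = ⟨2 | 1⟩
  {3,4}:  v_{3} + v_{4} = v_{1} — sig = ⟨2 | 1⟩

Sorted signature multiset PRS(X):
    |P|=2: 5 collections, coeffs (), (), (1), (1), (1)


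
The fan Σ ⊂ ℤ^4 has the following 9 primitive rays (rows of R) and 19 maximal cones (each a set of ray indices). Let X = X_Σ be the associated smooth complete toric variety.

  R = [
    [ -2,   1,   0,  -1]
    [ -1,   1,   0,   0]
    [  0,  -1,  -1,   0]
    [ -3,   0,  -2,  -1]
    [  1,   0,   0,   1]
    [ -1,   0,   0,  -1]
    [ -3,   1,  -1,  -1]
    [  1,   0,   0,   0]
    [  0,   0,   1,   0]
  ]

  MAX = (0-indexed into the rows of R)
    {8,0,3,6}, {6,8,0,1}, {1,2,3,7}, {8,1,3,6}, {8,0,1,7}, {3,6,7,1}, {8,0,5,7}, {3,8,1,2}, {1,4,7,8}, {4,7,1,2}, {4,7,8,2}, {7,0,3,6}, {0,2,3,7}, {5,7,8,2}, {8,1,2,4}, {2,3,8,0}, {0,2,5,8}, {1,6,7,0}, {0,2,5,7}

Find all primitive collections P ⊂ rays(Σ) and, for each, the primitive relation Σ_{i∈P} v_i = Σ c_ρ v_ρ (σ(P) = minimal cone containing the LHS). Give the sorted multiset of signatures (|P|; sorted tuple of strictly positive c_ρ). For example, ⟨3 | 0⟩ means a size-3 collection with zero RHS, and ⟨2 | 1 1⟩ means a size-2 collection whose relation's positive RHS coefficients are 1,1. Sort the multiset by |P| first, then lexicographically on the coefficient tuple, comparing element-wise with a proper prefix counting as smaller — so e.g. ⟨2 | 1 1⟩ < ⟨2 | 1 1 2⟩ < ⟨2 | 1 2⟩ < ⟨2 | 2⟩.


14 collections generate NE(X_Σ); each relation:

  {4,5}:  v_{4} + v_{5} = 0  so sig = ⟨2 | 0⟩
  {0,4}:  v_{0} + v_{4} = v_{1}  so sig = ⟨2 | 1⟩
  {1,5}:  v_{1} + v_{5} = v_{0}  so sig = ⟨2 | 1⟩
  {2,6}:  v_{2} + v_{6} = v_{3}  so sig = ⟨2 | 1⟩
  {4,6}:  v_{4} + v_{6} = 2·v_{1} + v_{2}  so sig = ⟨2 | 1 2⟩
  {5,6}:  v_{5} + v_{6} = 2·v_{0} + v_{2}  so sig = ⟨2 | 1 2⟩
  {3,4}:  v_{3} + v_{4} = 2·v_{1} + 2·v_{2}  so sig = ⟨2 | 2 2⟩
  {3,5}:  v_{3} + v_{5} = 2·v_{0} + 2·v_{2}  so sig = ⟨2 | 2 2⟩
  {0,1,2}:  v_{0} + v_{1} + v_{2} = v_{6}  so sig = ⟨3 | 1⟩
  {6,7,8}:  v_{6} + v_{7} + v_{8} = v_{0}  so sig = ⟨3 | 1⟩
  {3,7,8}:  v_{3} + v_{7} + v_{8} = v_{0} + v_{2}  so sig = ⟨3 | 1 1⟩
  {0,1,3}:  v_{0} + v_{1} + v_{3} = 2·v_{6}  so sig = ⟨3 | 2⟩
  {1,2,7,8}:  v_{1} + v_{2} + v_{7} + v_{8} = 0  so sig = ⟨4 | 0⟩
  {0,2,7,8}:  v_{0} + v_{2} + v_{7} + v_{8} = v_{5}  so sig = ⟨4 | 1⟩

Signatures (|P|; sorted positive RHS coefficients), sorted:
    |P|=2: 8 collections, coeffs (), (1), (1), (1), (1,2), (1,2), (2,2), (2,2)
    |P|=3: 4 collections, coeffs (1), (1), (1,1), (2)
    |P|=4: 2 collections, coeffs (), (1)


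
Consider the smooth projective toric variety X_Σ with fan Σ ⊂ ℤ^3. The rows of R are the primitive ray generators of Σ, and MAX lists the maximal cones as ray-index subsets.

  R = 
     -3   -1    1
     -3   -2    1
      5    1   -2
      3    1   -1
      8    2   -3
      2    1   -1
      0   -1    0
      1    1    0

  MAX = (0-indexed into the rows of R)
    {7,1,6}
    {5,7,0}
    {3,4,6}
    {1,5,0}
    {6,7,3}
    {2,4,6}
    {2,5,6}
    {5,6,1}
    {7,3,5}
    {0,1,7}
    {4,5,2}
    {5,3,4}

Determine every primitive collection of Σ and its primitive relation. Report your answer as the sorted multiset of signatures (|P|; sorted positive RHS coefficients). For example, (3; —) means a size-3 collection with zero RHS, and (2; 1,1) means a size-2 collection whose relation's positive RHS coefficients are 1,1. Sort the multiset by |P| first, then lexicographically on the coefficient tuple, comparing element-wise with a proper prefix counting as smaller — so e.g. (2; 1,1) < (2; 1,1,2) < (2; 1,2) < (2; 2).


14 collections generate NE(X_Σ); each relation:

  P={0,3}:  v_{0} + v_{3} = 0  ⇒ sig = (2; —)
  P={0,4}:  v_{0} + v_{4} = v_{2}  ⇒ sig = (2; 1)
  P={0,6}:  v_{0} + v_{6} = v_{1}  ⇒ sig = (2; 1)
  P={1,3}:  v_{1} + v_{3} = v_{6}  ⇒ sig = (2; 1)
  P={2,3}:  v_{2} + v_{3} = v_{4}  ⇒ sig = (2; 1)
  P={0,2}:  v_{0} + v_{2} = v_{5} + v_{6}  ⇒ sig = (2; 1,1)
  P={1,4}:  v_{1} + v_{4} = v_{2} + v_{6}  ⇒ sig = (2; 1,1)
  P={1,2}:  v_{1} + v_{2} = v_{5} + 2·v_{6}  ⇒ sig = (2; 1,2)
  P={2,7}:  v_{2} + v_{7} = 2·v_{3}  ⇒ sig = (2; 2)
  P={4,7}:  v_{4} + v_{7} = 3·v_{3}  ⇒ sig = (2; 3)
  P={1,5,7}:  v_{1} + v_{5} + v_{7} = 0  ⇒ sig = (3; —)
  P={3,5,6}:  v_{3} + v_{5} + v_{6} = v_{2}  ⇒ sig = (3; 1)
  P={5,6,7}:  v_{5} + v_{6} + v_{7} = v_{3}  ⇒ sig = (3; 1)
  P={4,5,6}:  v_{4} + v_{5} + v_{6} = 2·v_{2}  ⇒ sig = (3; 2)

Hence PRS(X_Σ) =
[(2; —), (2; 1), (2; 1), (2; 1), (2; 1), (2; 1,1), (2; 1,1), (2; 1,2), (2; 2), (2; 3), (3; —), (3; 1), (3; 1), (3; 2)]


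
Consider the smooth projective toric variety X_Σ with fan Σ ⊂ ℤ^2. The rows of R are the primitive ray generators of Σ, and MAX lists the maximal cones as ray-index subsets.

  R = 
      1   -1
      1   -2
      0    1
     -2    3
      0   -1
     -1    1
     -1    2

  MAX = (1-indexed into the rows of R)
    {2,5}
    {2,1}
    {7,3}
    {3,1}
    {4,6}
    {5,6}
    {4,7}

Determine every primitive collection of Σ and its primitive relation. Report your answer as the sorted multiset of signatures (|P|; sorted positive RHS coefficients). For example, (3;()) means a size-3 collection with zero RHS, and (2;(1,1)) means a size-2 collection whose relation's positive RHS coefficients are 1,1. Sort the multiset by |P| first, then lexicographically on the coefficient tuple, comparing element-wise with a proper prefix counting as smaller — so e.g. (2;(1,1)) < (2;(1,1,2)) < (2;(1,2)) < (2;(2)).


|primitive collections| = 14. Relations:

  {1,6}:  v_{1} + v_{6} = 0 ; sig = (2;())
  {2,7}:  v_{2} + v_{7} = 0 ; sig = (2;())
  {3,5}:  v_{3} + v_{5} = 0 ; sig = (2;())
  {1,4}:  v_{1} + v_{4} = v_{7} ; sig = (2;(1))
  {1,5}:  v_{1} + v_{5} = v_{2} ; sig = (2;(1))
  {1,7}:  v_{1} + v_{7} = v_{3} ; sig = (2;(1))
  {2,3}:  v_{2} + v_{3} = v_{1} ; sig = (2;(1))
  {2,4}:  v_{2} + v_{4} = v_{6} ; sig = (2;(1))
  {2,6}:  v_{2} + v_{6} = v_{5} ; sig = (2;(1))
  {3,6}:  v_{3} + v_{6} = v_{7} ; sig = (2;(1))
  {5,7}:  v_{5} + v_{7} = v_{6} ; sig = (2;(1))
  {6,7}:  v_{6} + v_{7} = v_{4} ; sig = (2;(1))
  {3,4}:  v_{3} + v_{4} = 2·v_{7} ; sig = (2;(2))
  {4,5}:  v_{4} + v_{5} = 2·v_{6} ; sig = (2;(2))

Sorted signature multiset PRS(X):
{ (2;()) ×3,  (2;(1)) ×9,  (2;(2)) ×2 }


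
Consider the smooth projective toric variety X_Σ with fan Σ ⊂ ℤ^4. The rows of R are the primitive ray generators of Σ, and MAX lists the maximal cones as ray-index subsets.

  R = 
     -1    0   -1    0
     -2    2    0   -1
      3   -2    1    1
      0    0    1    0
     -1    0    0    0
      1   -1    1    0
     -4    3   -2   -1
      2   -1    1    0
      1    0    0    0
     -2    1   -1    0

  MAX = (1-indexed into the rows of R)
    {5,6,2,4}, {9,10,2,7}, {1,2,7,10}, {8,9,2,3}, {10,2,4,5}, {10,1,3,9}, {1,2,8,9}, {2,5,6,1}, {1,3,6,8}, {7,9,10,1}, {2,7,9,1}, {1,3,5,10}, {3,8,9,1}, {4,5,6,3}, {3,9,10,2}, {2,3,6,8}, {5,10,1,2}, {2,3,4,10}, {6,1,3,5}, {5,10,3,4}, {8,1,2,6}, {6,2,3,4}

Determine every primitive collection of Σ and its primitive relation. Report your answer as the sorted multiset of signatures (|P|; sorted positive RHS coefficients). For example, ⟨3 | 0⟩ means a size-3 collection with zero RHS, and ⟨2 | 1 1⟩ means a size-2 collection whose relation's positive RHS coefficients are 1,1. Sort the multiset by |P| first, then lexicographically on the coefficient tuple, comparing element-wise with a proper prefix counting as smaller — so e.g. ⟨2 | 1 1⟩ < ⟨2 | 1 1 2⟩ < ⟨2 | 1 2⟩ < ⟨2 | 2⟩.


|primitive collections| = 16. Relations:

  • {5,9}:  v_{5} + v_{9} = 0 — sig = ⟨2 | 0⟩
  • {8,10}:  v_{8} + v_{10} = 0 — sig = ⟨2 | 0⟩
  • {1,4}:  v_{1} + v_{4} = v_{5} — sig = ⟨2 | 1⟩
  • {5,8}:  v_{5} + v_{8} = v_{6} — sig = ⟨2 | 1⟩
  • {6,9}:  v_{6} + v_{9} = v_{8} — sig = ⟨2 | 1⟩
  • {6,10}:  v_{6} + v_{10} = v_{5} — sig = ⟨2 | 1⟩
  • {3,7}:  v_{3} + v_{7} = v_{9} + v_{10} — sig = ⟨2 | 1 1⟩
  • {4,7}:  v_{4} + v_{7} = v_{2} + v_{10} — sig = ⟨2 | 1 1⟩
  • {4,9}:  v_{4} + v_{9} = v_{2} + v_{3} — sig = ⟨2 | 1 1⟩
  • {6,7}:  v_{6} + v_{7} = v_{1} + v_{2} — sig = ⟨2 | 1 1⟩
  • {4,8}:  v_{4} + v_{8} = v_{2} + v_{3} + v_{6} — sig = ⟨2 | 1 1 1⟩
  • {5,7}:  v_{5} + v_{7} = v_{1} + v_{2} + v_{10} — sig = ⟨2 | 1 1 1⟩
  • {7,8}:  v_{7} + v_{8} = v_{1} + v_{2} + v_{9} — sig = ⟨2 | 1 1 1⟩
  • {1,2,3}:  v_{1} + v_{2} + v_{3} = 0 — sig = ⟨3 | 0⟩
  • {2,3,5}:  v_{2} + v_{3} + v_{5} = v_{4} — sig = ⟨3 | 1⟩
  • {1,2,9,10}:  v_{1} + v_{2} + v_{9} + v_{10} = v_{7} — sig = ⟨4 | 1⟩

Hence PRS(X_Σ) =
    |P|=2: 13 collections, coeffs (), (), (1), (1), (1), (1), (1,1), (1,1), (1,1), (1,1), (1,1,1), (1,1,1), (1,1,1)
    |P|=3: 2 collections, coeffs (), (1)
    |P|=4: 1 collection, coeffs (1)


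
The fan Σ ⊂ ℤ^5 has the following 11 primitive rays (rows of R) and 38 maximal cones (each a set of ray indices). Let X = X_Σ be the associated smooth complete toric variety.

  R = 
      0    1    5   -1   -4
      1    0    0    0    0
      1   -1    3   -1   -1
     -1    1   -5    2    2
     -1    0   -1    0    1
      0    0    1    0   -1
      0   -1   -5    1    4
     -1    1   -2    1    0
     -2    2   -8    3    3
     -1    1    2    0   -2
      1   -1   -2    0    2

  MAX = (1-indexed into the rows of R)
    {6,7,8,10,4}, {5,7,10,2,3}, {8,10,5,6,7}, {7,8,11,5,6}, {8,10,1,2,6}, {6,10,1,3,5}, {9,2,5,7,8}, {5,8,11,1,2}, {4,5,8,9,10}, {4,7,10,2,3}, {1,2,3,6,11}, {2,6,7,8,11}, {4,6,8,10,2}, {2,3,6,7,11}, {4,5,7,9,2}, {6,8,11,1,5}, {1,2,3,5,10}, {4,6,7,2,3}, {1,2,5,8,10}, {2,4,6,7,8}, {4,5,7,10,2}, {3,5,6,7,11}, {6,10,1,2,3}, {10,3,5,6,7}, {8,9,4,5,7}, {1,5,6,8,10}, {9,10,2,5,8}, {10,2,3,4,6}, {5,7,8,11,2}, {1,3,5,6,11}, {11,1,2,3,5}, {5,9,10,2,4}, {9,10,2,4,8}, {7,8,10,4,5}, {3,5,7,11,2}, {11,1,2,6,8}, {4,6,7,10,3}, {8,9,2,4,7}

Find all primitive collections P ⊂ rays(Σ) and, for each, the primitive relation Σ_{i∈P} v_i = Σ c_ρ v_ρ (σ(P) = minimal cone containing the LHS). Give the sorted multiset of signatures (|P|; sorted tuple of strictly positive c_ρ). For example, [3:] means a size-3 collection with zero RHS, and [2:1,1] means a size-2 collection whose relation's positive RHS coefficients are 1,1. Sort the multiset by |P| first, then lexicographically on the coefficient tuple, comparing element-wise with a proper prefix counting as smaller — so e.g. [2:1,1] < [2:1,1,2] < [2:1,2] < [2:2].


The 16 primitive collections of Σ (r=11, n=5):

  • {1,7}:  v_{1} + v_{7} = 0  ⇒ sig = [2:]
  • {10,11}:  v_{10} + v_{11} = 0  ⇒ sig = [2:]
  • {3,8}:  v_{3} + v_{8} = v_{6}  ⇒ sig = [2:1]
  • {3,9}:  v_{3} + v_{9} = v_{4}  ⇒ sig = [2:1]
  • {6,9}:  v_{6} + v_{9} = v_{4} + v_{8}  ⇒ sig = [2:1,1]
  • {1,4}:  v_{1} + v_{4} = v_{2} + v_{8} + v_{10}  ⇒ sig = [2:1,1,1]
  • {4,11}:  v_{4} + v_{11} = v_{2} + v_{7} + v_{8}  ⇒ sig = [2:1,1,1]
  • {1,9}:  v_{1} + v_{9} = 2·v_{2} + v_{5} + 2·v_{8} + v_{10}  ⇒ sig = [2:1,1,2,2]
  • {9,11}:  v_{9} + v_{11} = 2·v_{2} + v_{5} + v_{7} + 2·v_{8}  ⇒ sig = [2:1,1,2,2]
  • {2,5,6}:  v_{2} + v_{5} + v_{6} = 0  ⇒ sig = [3:]
  • {3,4,5}:  v_{3} + v_{4} + v_{5} = v_{7} + v_{10}  ⇒ sig = [3:1,1]
  • {4,5,6}:  v_{4} + v_{5} + v_{6} = v_{7} + v_{8} + v_{10}  ⇒ sig = [3:1,1,1]
  • {7,9,10}:  v_{7} + v_{9} + v_{10} = 2·v_{4} + v_{5}  ⇒ sig = [3:1,2]
  • {2,4,5,8}:  v_{2} + v_{4} + v_{5} + v_{8} = v_{9}  ⇒ sig = [4:1]
  • {2,7,8,10}:  v_{2} + v_{7} + v_{8} + v_{10} = v_{4}  ⇒ sig = [4:1]
  • {2,6,7,10}:  v_{2} + v_{6} + v_{7} + v_{10} = v_{3} + v_{4}  ⇒ sig = [4:1,1]

so the primitive-relation signature multiset is
    |P|=2: 9 collections, coeffs (), (), (1), (1), (1,1), (1,1,1), (1,1,1), (1,1,2,2), (1,1,2,2)
    |P|=3: 4 collections, coeffs (), (1,1), (1,1,1), (1,2)
    |P|=4: 3 collections, coeffs (1), (1), (1,1)


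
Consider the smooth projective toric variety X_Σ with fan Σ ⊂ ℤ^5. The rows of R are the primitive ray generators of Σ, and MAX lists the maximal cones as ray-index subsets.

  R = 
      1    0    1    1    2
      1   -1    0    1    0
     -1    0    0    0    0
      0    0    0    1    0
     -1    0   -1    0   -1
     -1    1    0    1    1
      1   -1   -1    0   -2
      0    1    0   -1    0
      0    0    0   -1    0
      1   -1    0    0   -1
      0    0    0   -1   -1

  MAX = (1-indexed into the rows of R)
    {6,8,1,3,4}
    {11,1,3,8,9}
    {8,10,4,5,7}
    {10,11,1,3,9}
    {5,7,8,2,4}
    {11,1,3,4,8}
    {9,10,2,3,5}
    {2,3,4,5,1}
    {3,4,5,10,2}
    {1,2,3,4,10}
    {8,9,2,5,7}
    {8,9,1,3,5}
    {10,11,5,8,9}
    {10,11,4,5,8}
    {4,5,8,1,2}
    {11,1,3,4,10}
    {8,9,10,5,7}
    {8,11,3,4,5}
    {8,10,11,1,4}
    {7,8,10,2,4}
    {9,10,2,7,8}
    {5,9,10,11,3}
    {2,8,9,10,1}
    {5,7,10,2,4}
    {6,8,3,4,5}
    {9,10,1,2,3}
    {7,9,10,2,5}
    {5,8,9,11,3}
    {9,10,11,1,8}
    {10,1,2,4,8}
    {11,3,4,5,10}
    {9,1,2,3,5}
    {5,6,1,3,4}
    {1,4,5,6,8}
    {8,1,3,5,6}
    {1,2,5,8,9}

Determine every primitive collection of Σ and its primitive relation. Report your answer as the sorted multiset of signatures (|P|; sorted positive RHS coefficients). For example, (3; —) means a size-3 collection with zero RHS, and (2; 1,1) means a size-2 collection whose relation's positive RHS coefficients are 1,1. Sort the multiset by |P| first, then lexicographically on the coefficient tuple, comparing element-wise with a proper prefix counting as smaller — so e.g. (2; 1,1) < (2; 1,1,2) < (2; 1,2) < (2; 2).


Primitive collections (16):

  P={4,9}:  v_{4} + v_{9} = 0 — sig = (2; —)
  P={2,11}:  v_{2} + v_{11} = v_{10} — sig = (2; 1)
  P={6,10}:  v_{6} + v_{10} = v_{4} — sig = (2; 1)
  P={3,7}:  v_{3} + v_{7} = v_{5} + v_{10} — sig = (2; 1,1)
  P={2,6}:  v_{2} + v_{6} = v_{1} + v_{4} + v_{5} — sig = (2; 1,1,1)
  P={6,11}:  v_{6} + v_{11} = v_{3} + v_{4} + v_{8} — sig = (2; 1,1,1)
  P={6,7}:  v_{6} + v_{7} = v_{2} + v_{4} + v_{5} + v_{8} — sig = (2; 1,1,1,1)
  P={6,9}:  v_{6} + v_{9} = v_{1} + v_{3} + v_{5} + v_{8} — sig = (2; 1,1,1,1)
  P={7,11}:  v_{7} + v_{11} = v_{5} + v_{8} + 2·v_{10} — sig = (2; 1,1,2)
  P={1,7}:  v_{1} + v_{7} = 2·v_{2} + v_{8} — sig = (2; 1,2)
  P={1,5,11}:  v_{1} + v_{5} + v_{11} = 0 — sig = (3; —)
  P={2,3,8}:  v_{2} + v_{3} + v_{8} = 0 — sig = (3; —)
  P={1,5,10}:  v_{1} + v_{5} + v_{10} = v_{2} — sig = (3; 1)
  P={3,8,10}:  v_{3} + v_{8} + v_{10} = v_{11} — sig = (3; 1)
  P={2,5,8,10}:  v_{2} + v_{5} + v_{8} + v_{10} = v_{7} — sig = (4; 1)
  P={1,3,4,5,8}:  v_{1} + v_{3} + v_{4} + v_{5} + v_{8} = v_{6} — sig = (5; 1)

Sorted signature multiset PRS(X):
    (2; —)
    (2; 1)
    (2; 1)
    (2; 1,1)
    (2; 1,1,1)
    (2; 1,1,1)
    (2; 1,1,1,1)
    (2; 1,1,1,1)
    (2; 1,1,2)
    (2; 1,2)
    (3; —)
    (3; —)
    (3; 1)
    (3; 1)
    (4; 1)
    (5; 1)


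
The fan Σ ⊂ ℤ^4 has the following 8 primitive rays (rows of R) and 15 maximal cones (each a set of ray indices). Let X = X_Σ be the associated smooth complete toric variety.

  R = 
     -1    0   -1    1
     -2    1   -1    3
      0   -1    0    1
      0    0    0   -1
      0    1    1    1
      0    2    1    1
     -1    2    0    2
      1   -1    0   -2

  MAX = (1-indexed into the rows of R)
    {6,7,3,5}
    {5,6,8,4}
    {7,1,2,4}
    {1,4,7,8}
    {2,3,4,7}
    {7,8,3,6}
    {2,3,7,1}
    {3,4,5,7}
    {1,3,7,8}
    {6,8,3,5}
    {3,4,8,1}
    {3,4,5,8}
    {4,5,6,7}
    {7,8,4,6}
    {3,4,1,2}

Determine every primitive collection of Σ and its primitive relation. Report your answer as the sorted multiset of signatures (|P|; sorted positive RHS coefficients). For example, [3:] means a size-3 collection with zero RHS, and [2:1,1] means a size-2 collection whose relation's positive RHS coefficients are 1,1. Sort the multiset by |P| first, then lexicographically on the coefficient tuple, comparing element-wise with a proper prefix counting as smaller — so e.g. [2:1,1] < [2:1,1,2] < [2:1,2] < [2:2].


9 minimal non-faces of Δ(Σ) (on 8 rays):

  P={1,6}:  v_{1} + v_{6} = v_{7}  ⇒ sig = [2:1]
  P={2,8}:  v_{2} + v_{8} = v_{1}  ⇒ sig = [2:1]
  P={1,5}:  v_{1} + v_{5} = v_{3} + v_{4} + v_{7}  ⇒ sig = [2:1,1,1]
  P={2,6}:  v_{2} + v_{6} = v_{3} + v_{4} + 2·v_{7}  ⇒ sig = [2:1,1,2]
  P={2,5}:  v_{2} + v_{5} = 2·v_{3} + 2·v_{4} + 2·v_{7}  ⇒ sig = [2:2,2,2]
  P={3,4,6}:  v_{3} + v_{4} + v_{6} = v_{5}  ⇒ sig = [3:1]
  P={5,7,8}:  v_{5} + v_{7} + v_{8} = v_{6}  ⇒ sig = [3:1]
  P={3,4,7,8}:  v_{3} + v_{4} + v_{7} + v_{8} = 0  ⇒ sig = [4:]
  P={1,3,4,7}:  v_{1} + v_{3} + v_{4} + v_{7} = v_{2}  ⇒ sig = [4:1]

so the primitive-relation signature multiset is
    |P|=2: 5 collections, coeffs (1), (1), (1,1,1), (1,1,2), (2,2,2)
    |P|=3: 2 collections, coeffs (1), (1)
    |P|=4: 2 collections, coeffs (), (1)


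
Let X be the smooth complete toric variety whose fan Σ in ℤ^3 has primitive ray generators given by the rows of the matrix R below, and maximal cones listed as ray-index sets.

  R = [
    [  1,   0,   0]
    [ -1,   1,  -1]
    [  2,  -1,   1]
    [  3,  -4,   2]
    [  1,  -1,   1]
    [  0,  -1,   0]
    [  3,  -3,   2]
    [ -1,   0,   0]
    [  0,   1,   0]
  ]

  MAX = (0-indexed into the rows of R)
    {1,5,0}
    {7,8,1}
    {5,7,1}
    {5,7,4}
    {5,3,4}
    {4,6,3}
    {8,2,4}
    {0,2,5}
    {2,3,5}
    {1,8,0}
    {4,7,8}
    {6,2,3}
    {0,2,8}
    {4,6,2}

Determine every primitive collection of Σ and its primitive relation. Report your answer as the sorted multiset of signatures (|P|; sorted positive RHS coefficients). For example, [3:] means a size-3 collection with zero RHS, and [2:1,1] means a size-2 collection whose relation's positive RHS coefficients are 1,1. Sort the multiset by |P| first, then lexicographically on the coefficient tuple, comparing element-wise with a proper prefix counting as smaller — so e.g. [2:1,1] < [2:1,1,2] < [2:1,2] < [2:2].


17 collections generate NE(X_Σ); each relation:

  P = {0,7}:  v_{0} + v_{7} = 0  ⟹  sig = [2:]
  P = {1,4}:  v_{1} + v_{4} = 0  ⟹  sig = [2:]
  P = {5,8}:  v_{5} + v_{8} = 0  ⟹  sig = [2:]
  P = {0,4}:  v_{0} + v_{4} = v_{2}  ⟹  sig = [2:1]
  P = {1,2}:  v_{1} + v_{2} = v_{0}  ⟹  sig = [2:1]
  P = {2,7}:  v_{2} + v_{7} = v_{4}  ⟹  sig = [2:1]
  P = {3,8}:  v_{3} + v_{8} = v_{6}  ⟹  sig = [2:1]
  P = {5,6}:  v_{5} + v_{6} = v_{3}  ⟹  sig = [2:1]
  P = {1,6}:  v_{1} + v_{6} = v_{2} + v_{5}  ⟹  sig = [2:1,1]
  P = {6,8}:  v_{6} + v_{8} = v_{2} + v_{4}  ⟹  sig = [2:1,1]
  P = {0,6}:  v_{0} + v_{6} = 2·v_{2} + v_{5}  ⟹  sig = [2:1,2]
  P = {1,3}:  v_{1} + v_{3} = v_{2} + 2·v_{5}  ⟹  sig = [2:1,2]
  P = {6,7}:  v_{6} + v_{7} = 2·v_{4} + v_{5}  ⟹  sig = [2:1,2]
  P = {0,3}:  v_{0} + v_{3} = 2·v_{2} + 2·v_{5}  ⟹  sig = [2:2,2]
  P = {3,7}:  v_{3} + v_{7} = 2·v_{4} + 2·v_{5}  ⟹  sig = [2:2,2]
  P = {2,4,5}:  v_{2} + v_{4} + v_{5} = v_{6}  ⟹  sig = [3:1]
  P = {2,3,4}:  v_{2} + v_{3} + v_{4} = 2·v_{6}  ⟹  sig = [3:2]

Sorted signature multiset PRS(X):
    |P|=2: 15 collections, coeffs (), (), (), (1), (1), (1), (1), (1), (1,1), (1,1), (1,2), (1,2), (1,2), (2,2), (2,2)
    |P|=3: 2 collections, coeffs (1), (2)


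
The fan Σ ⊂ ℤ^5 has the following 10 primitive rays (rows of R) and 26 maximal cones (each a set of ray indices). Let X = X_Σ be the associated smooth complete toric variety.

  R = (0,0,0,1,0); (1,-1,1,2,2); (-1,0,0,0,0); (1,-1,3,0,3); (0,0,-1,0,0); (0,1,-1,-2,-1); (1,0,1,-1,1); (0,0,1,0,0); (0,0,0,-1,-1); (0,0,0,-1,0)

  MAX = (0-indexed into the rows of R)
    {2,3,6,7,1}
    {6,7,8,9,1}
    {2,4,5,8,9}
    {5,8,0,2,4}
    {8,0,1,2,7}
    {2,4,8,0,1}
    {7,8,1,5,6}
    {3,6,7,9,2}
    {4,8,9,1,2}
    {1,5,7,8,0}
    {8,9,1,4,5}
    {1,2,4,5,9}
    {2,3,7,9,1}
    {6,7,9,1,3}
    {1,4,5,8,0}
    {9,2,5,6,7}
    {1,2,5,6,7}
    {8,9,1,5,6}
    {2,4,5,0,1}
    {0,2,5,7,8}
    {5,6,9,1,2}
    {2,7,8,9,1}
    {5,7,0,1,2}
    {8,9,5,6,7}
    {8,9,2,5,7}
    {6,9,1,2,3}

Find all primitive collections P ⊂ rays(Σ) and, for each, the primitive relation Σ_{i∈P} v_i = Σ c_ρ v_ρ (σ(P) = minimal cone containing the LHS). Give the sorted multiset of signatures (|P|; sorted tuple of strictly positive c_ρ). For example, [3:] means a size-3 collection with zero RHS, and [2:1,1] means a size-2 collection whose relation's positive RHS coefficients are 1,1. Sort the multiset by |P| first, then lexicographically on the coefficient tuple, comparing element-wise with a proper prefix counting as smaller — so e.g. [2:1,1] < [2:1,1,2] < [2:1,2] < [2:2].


Primitive collections (12):

  P={0,9}:  v_{0} + v_{9} = 0  →  sig = [2:]
  P={4,7}:  v_{4} + v_{7} = 0  →  sig = [2:]
  P={0,6}:  v_{0} + v_{6} = v_{1} + v_{5} + v_{7}  →  sig = [2:1,1,1]
  P={4,6}:  v_{4} + v_{6} = v_{1} + v_{5} + v_{9}  →  sig = [2:1,1,1]
  P={0,3}:  v_{0} + v_{3} = v_{1} + v_{2} + v_{6} + v_{7}  →  sig = [2:1,1,1,1]
  P={3,4}:  v_{3} + v_{4} = v_{1} + v_{2} + v_{6} + v_{9}  →  sig = [2:1,1,1,1]
  P={3,5}:  v_{3} + v_{5} = v_{2} + 2·v_{6}  →  sig = [2:1,2]
  P={3,8}:  v_{3} + v_{8} = v_{1} + 2·v_{7} + 3·v_{9}  →  sig = [2:1,2,3]
  P={2,6,8}:  v_{2} + v_{6} + v_{8} = v_{7} + 2·v_{9}  →  sig = [3:1,2]
  P={1,2,5,8}:  v_{1} + v_{2} + v_{5} + v_{8} = v_{9}  →  sig = [4:1]
  P={1,5,7,9}:  v_{1} + v_{5} + v_{7} + v_{9} = v_{6}  →  sig = [4:1]
  P={1,2,6,7,9}:  v_{1} + v_{2} + v_{6} + v_{7} + v_{9} = v_{3}  →  sig = [5:1]

Signatures (|P|; sorted positive RHS coefficients), sorted:
    |P|=2: 8 collections, coeffs (), (), (1,1,1), (1,1,1), (1,1,1,1), (1,1,1,1), (1,2), (1,2,3)
    |P|=3: 1 collection, coeffs (1,2)
    |P|=4: 2 collections, coeffs (1), (1)
    |P|=5: 1 collection, coeffs (1)


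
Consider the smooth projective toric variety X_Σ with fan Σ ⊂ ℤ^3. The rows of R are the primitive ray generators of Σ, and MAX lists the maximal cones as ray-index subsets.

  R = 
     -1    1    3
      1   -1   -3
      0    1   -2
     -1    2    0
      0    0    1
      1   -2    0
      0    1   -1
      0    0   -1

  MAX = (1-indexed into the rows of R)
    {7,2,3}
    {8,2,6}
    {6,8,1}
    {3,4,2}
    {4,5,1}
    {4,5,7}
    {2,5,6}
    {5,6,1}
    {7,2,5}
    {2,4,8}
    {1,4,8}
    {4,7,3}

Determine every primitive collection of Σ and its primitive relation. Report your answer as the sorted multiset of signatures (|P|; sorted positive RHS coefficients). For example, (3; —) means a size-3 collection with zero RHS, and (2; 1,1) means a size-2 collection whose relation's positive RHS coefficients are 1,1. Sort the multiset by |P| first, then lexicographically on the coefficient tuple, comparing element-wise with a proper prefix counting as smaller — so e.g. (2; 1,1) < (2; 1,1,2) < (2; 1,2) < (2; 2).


12 collections generate NE(X_Σ); each relation:

  P = {1,2}:  v_{1} + v_{2} = 0 ; sig = (2; —)
  P = {4,6}:  v_{4} + v_{6} = 0 ; sig = (2; —)
  P = {5,8}:  v_{5} + v_{8} = 0 ; sig = (2; —)
  P = {3,5}:  v_{3} + v_{5} = v_{7} ; sig = (2; 1)
  P = {7,8}:  v_{7} + v_{8} = v_{3} ; sig = (2; 1)
  P = {1,3}:  v_{1} + v_{3} = v_{4} + v_{5} ; sig = (2; 1,1)
  P = {3,6}:  v_{3} + v_{6} = v_{2} + v_{5} ; sig = (2; 1,1)
  P = {3,8}:  v_{3} + v_{8} = v_{2} + v_{4} ; sig = (2; 1,1)
  P = {1,7}:  v_{1} + v_{7} = v_{4} + 2·v_{5} ; sig = (2; 1,2)
  P = {6,7}:  v_{6} + v_{7} = v_{2} + 2·v_{5} ; sig = (2; 1,2)
  P = {2,4,5}:  v_{2} + v_{4} + v_{5} = v_{3} ; sig = (3; 1)
  P = {2,4,7}:  v_{2} + v_{4} + v_{7} = 2·v_{3} ; sig = (3; 2)

Sorted signature multiset PRS(X):
{ (2; —) ×3,  (2; 1) ×2,  (2; 1,1) ×3,  (2; 1,2) ×2,  (3; 1),  (3; 2) }
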